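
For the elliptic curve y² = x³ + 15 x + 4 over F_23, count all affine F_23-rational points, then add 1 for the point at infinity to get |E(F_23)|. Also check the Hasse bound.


Affine points = {(0, 2), (0, 21), (4, 6), (4, 17), (10, 2), (10, 21), (12, 7), (12, 16), (13, 2), (13, 21), (15, 4), (15, 19), (16, 4), (16, 19), (19, 8), (19, 15), (20, 1), (20, 22), (21, 9), (21, 14)}; affine count = 20; |E(F_23)| = 21.

Discriminant check: Δ ∝ 4a³ + 27b² = 4·15³ + 27·4² = 4·3375 + 27·16 ≡ 17 (mod 23). Nonzero ⇒ E is nonsingular.
For each x ∈ F_23, compute rhs = x³ + 15·x + 4 mod 23, then count y ∈ F_23 with y² ≡ rhs.
  x = 0: rhs = 4, matching y values: 2, 21 (2 points).
  x = 1: rhs = 20, matching y values: none (0 points).
  x = 2: rhs = 19, matching y values: none (0 points).
  x = 3: rhs = 7, matching y values: none (0 points).
  x = 4: rhs = 13, matching y values: 6, 17 (2 points).
  x = 5: rhs = 20, matching y values: none (0 points).
  x = 6: rhs = 11, matching y values: none (0 points).
  x = 7: rhs = 15, matching y values: none (0 points).
  x = 8: rhs = 15, matching y values: none (0 points).
  x = 9: rhs = 17, matching y values: none (0 points).
  x = 10: rhs = 4, matching y values: 2, 21 (2 points).
  x = 11: rhs = 5, matching y values: none (0 points).
  x = 12: rhs = 3, matching y values: 7, 16 (2 points).
  x = 13: rhs = 4, matching y values: 2, 21 (2 points).
  x = 14: rhs = 14, matching y values: none (0 points).
  x = 15: rhs = 16, matching y values: 4, 19 (2 points).
  x = 16: rhs = 16, matching y values: 4, 19 (2 points).
  x = 17: rhs = 20, matching y values: none (0 points).
  x = 18: rhs = 11, matching y values: none (0 points).
  x = 19: rhs = 18, matching y values: 8, 15 (2 points).
  x = 20: rhs = 1, matching y values: 1, 22 (2 points).
  x = 21: rhs = 12, matching y values: 9, 14 (2 points).
  x = 22: rhs = 11, matching y values: none (0 points).
Total affine count: 20.
Full point count |E(F_23)| = 20 + 1 = 21.
Hasse bound: |21 − (23+1)| = |-3| = 3 ≤ 2√23 ≈ 9.5917 ✓.


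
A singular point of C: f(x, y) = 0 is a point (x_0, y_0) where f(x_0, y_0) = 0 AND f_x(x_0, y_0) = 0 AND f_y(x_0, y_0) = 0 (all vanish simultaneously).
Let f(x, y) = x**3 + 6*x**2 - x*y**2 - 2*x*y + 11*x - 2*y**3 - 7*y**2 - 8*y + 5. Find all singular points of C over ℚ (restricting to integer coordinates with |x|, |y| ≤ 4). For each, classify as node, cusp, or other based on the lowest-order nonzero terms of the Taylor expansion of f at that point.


Singular points: {(-2, -1)}; classification: cusp.

Compute partial derivatives:
  f_x = 3*x**2 + 12*x - y**2 - 2*y + 11.
  f_y = -2*x*y - 2*x - 6*y**2 - 14*y - 8.
Scan x_0 ∈ {−4, ..., 4}. For each x_0, f_y(x_0, y) is a polynomial in y; find its integer roots y ∈ {−4, ..., 4}, then test f_x and f at those candidates.
  x = -4: f_y(-4, y) = -6*y**2 - 6*y; vanishes at y ∈ {-1, 0}. (-4, -1): f_x = 12 ≠ 0; (-4, 0): f_x = 11 ≠ 0.
  x = -3: f_y(-3, y) = -6*y**2 - 8*y - 2; vanishes at y ∈ {-1}. (-3, -1): f_x = 3 ≠ 0.
  x = -2: f_y(-2, y) = -6*y**2 - 10*y - 4; vanishes at y ∈ {-1}. (-2, -1): f_x = 0, f = 0 — SINGULAR.
  x = -1: f_y(-1, y) = -6*y**2 - 12*y - 6; vanishes at y ∈ {-1}. (-1, -1): f_x = 3 ≠ 0.
  x = 0: f_y(0, y) = -6*y**2 - 14*y - 8; vanishes at y ∈ {-1}. (0, -1): f_x = 12 ≠ 0.
  x = 1: f_y(1, y) = -6*y**2 - 16*y - 10; vanishes at y ∈ {-1}. (1, -1): f_x = 27 ≠ 0.
  x = 2: f_y(2, y) = -6*y**2 - 18*y - 12; vanishes at y ∈ {-2, -1}. (2, -2): f_x = 47 ≠ 0; (2, -1): f_x = 48 ≠ 0.
  x = 3: f_y(3, y) = -6*y**2 - 20*y - 14; vanishes at y ∈ {-1}. (3, -1): f_x = 75 ≠ 0.
  x = 4: f_y(4, y) = -6*y**2 - 22*y - 16; vanishes at y ∈ {-1}. (4, -1): f_x = 108 ≠ 0.
Only singular point on the grid: (-2, -1).
Classify: substitute x = -2 + u, y = -1 + v and expand: f = u**3 - u*v**2 - 2*v**3 + v**2.
No constant or linear terms (consistent with a singular point). Quadratic part: v**2. Cubic part: u**3 - u*v**2 - 2*v**3.
The quadratic part v**2 is a perfect square, so there is a single (double) tangent line v = 0, i.e. y = -1. Restricting the cubic part to that line (v = 0) leaves u**3 ≠ 0, so f is not divisible by v and the branch is v² ≈ -u**3 to lowest order — this is a cusp.
Classification: cusp.


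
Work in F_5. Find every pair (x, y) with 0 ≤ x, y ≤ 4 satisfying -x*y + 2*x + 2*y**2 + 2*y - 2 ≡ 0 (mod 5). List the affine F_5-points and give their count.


Affine F_5-points: {(0, 2), (1, 0), (1, 2), (2, 2), (2, 3), (3, 1), (3, 2), (4, 2), (4, 4)}; count = 9.

For each of the 25 pairs (x, y) ∈ F_5², evaluate f(x, y) mod 5. Record the zeros.
  x = 0: [0↦3, 1↦2, 2↦0, 3↦2, 4↦3]  zeros at y ∈ {2}
  x = 1: [0↦0, 1↦3, 2↦0, 3↦1, 4↦1]  zeros at y ∈ {0, 2}
  x = 2: [0↦2, 1↦4, 2↦0, 3↦0, 4↦4]  zeros at y ∈ {2, 3}
  x = 3: [0↦4, 1↦0, 2↦0, 3↦4, 4↦2]  zeros at y ∈ {1, 2}
  x = 4: [0↦1, 1↦1, 2↦0, 3↦3, 4↦0]  zeros at y ∈ {2, 4}
Collecting zeros: affine points = {(0, 2), (1, 0), (1, 2), (2, 2), (2, 3), (3, 1), (3, 2), (4, 2), (4, 4)}.
Total count |C(F_5)_aff| = 9.


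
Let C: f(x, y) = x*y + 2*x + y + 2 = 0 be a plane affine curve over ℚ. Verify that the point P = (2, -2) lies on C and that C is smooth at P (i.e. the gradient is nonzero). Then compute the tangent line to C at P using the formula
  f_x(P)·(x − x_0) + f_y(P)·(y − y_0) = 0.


Tangent line at P: 3*y + 6 = 0.

Step 1: f(2, -2) = 0, so P lies on C.
Step 2: partial derivatives
  f_x(x, y) = y + 2, f_y(x, y) = x + 1.
  f_x(P) = 0, f_y(P) = 3 (gradient nonzero, so P is smooth).
Step 3: tangent line at P: 0·(x − 2) + 3·(y − -2) = 0.
Expanding: 3*y + 6 = 0.


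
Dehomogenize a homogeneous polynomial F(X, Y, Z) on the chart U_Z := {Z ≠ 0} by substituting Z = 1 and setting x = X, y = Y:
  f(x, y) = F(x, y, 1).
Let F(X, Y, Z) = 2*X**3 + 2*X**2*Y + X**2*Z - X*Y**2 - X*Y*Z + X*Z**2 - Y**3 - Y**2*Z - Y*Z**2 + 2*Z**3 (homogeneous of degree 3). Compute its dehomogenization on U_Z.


f(x, y) = 2*x**3 + 2*x**2*y + x**2 - x*y**2 - x*y + x - y**3 - y**2 - y + 2

On U_Z we set Z = 1. Each monomial c·X^i·Y^j·Z^k in F becomes c·x^i·y^j·1^k = c·x^i·y^j.
Substituting Z = 1: F(X, Y, 1) = 2*x**3 + 2*x**2*y + x**2 - x*y**2 - x*y + x - y**3 - y**2 - y + 2.
Note: deg(f) ≤ deg(F) = 3; strict inequality happens when F is divisible by Z (lost terms).


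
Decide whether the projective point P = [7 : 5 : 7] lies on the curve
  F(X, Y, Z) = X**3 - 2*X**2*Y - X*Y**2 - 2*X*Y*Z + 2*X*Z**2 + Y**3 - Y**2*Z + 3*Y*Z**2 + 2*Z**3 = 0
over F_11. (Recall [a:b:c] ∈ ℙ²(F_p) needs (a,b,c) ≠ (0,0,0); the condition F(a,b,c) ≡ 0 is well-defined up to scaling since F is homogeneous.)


F(7,5,7) ≡ 2 (mod 11); P is NOT on the curve.

Evaluate F(7, 5, 7) term-by-term (mod 11).
  X**3 ↦ 1·343·1·1 = 343
  -2*X**2*Y ↦ -2·49·5·1 = -490
  -X*Y**2 ↦ -1·7·25·1 = -175
  -2*X*Y*Z ↦ -2·7·5·7 = -490
  2*X*Z**2 ↦ 2·7·1·49 = 686
  Y**3 ↦ 1·1·125·1 = 125
  -Y**2*Z ↦ -1·1·25·7 = -175
  3*Y*Z**2 ↦ 3·1·5·49 = 735
  2*Z**3 ↦ 2·1·1·343 = 686
Sum: F(7, 5, 7) = (343) + (-490) + (-175) + (-490) + (686) + (125) + (-175) + (735) + (686) = 1245.
Reducing mod 11: 1245 ≡ 2 (mod 11).
Since F(a, b, c) ≡ 2 ≠ 0 (mod 11), P does NOT lie on the curve.


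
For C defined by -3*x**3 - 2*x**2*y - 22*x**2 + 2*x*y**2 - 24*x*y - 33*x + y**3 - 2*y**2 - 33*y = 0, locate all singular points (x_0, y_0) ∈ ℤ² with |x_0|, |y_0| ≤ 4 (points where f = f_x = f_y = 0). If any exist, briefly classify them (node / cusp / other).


Singular points: {(-3, 3)}; classification: node.

Compute partial derivatives:
  f_x = -9*x**2 - 4*x*y - 44*x + 2*y**2 - 24*y - 33.
  f_y = -2*x**2 + 4*x*y - 24*x + 3*y**2 - 4*y - 33.
Scan x_0 ∈ {−4, ..., 4}. For each x_0, f_y(x_0, y) is a polynomial in y; find its integer roots y ∈ {−4, ..., 4}, then test f_x and f at those candidates.
  x = -4: f_y(-4, y) = 3*y**2 - 20*y + 31; no integer root y with |y| ≤ 4.
  x = -3: f_y(-3, y) = 3*y**2 - 16*y + 21; vanishes at y ∈ {3}. (-3, 3): f_x = 0, f = 0 — SINGULAR.
  x = -2: f_y(-2, y) = 3*y**2 - 12*y + 7; no integer root y with |y| ≤ 4.
  x = -1: f_y(-1, y) = 3*y**2 - 8*y - 11; vanishes at y ∈ {-1}. (-1, -1): f_x = 24 ≠ 0.
  x = 0: f_y(0, y) = 3*y**2 - 4*y - 33; no integer root y with |y| ≤ 4.
  x = 1: f_y(1, y) = 3*y**2 - 59; no integer root y with |y| ≤ 4.
  x = 2: f_y(2, y) = 3*y**2 + 4*y - 89; no integer root y with |y| ≤ 4.
  x = 3: f_y(3, y) = 3*y**2 + 8*y - 123; no integer root y with |y| ≤ 4.
  x = 4: f_y(4, y) = 3*y**2 + 12*y - 161; no integer root y with |y| ≤ 4.
Only singular point on the grid: (-3, 3).
Classify: substitute x = -3 + u, y = 3 + v and expand: f = -3*u**3 - 2*u**2*v - u**2 + 2*u*v**2 + v**3 + v**2.
No constant or linear terms (consistent with a singular point). Quadratic part: -u**2 + v**2. Cubic part: -3*u**3 - 2*u**2*v + 2*u*v**2 + v**3.
The quadratic part v**2 - u**2 = (v − u)(v + u) splits into two distinct linear factors, so there are two distinct tangent lines y − 3 = ±(x − -3) — this is a node (ordinary double point).
Classification: node.


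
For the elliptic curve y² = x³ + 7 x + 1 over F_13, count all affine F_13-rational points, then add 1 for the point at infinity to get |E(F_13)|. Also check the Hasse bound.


Affine points = {(0, 1), (0, 12), (1, 3), (1, 10), (2, 6), (2, 7), (3, 6), (3, 7), (6, 5), (6, 8), (7, 4), (7, 9), (8, 6), (8, 7), (9, 0)}; affine count = 15; |E(F_13)| = 16.

Discriminant check: Δ ∝ 4a³ + 27b² = 4·7³ + 27·1² = 4·343 + 27·1 ≡ 8 (mod 13). Nonzero ⇒ E is nonsingular.
For each x ∈ F_13, compute rhs = x³ + 7·x + 1 mod 13, then count y ∈ F_13 with y² ≡ rhs.
  x = 0: rhs = 1, matching y values: 1, 12 (2 points).
  x = 1: rhs = 9, matching y values: 3, 10 (2 points).
  x = 2: rhs = 10, matching y values: 6, 7 (2 points).
  x = 3: rhs = 10, matching y values: 6, 7 (2 points).
  x = 4: rhs = 2, matching y values: none (0 points).
  x = 5: rhs = 5, matching y values: none (0 points).
  x = 6: rhs = 12, matching y values: 5, 8 (2 points).
  x = 7: rhs = 3, matching y values: 4, 9 (2 points).
  x = 8: rhs = 10, matching y values: 6, 7 (2 points).
  x = 9: rhs = 0, matching y values: 0 (1 points).
  x = 10: rhs = 5, matching y values: none (0 points).
  x = 11: rhs = 5, matching y values: none (0 points).
  x = 12: rhs = 6, matching y values: none (0 points).
Total affine count: 15.
Full point count |E(F_13)| = 15 + 1 = 16.
Hasse bound: |16 − (13+1)| = |2| = 2 ≤ 2√13 ≈ 7.2111 ✓.


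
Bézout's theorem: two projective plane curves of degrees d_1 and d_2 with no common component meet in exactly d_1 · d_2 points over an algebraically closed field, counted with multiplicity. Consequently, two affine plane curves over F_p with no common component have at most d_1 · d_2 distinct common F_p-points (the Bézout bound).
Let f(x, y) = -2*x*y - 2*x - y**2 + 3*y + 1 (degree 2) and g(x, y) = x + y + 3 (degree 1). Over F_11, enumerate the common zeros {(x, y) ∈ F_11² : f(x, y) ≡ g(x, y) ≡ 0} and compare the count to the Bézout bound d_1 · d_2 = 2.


Common zeros: {(6, 2), (10, 9)}; count = 2; Bézout bound = 2.

deg(f) = 2, deg(g) = 1, so Bézout bound = 2.
Scan x ∈ F_11. For each x, list the y ∈ F_11 with f(x, y) ≡ 0 and those with g(x, y) ≡ 0 (mod 11); the common zeros in that column are the intersection.
  x = 0: f ≡ 0 at y ∈ ∅; g ≡ 0 at y ∈ {8}; common: ∅.
  x = 1: f ≡ 0 at y ∈ ∅; g ≡ 0 at y ∈ {7}; common: ∅.
  x = 2: f ≡ 0 at y ∈ {5}; g ≡ 0 at y ∈ {6}; common: ∅.
  x = 3: f ≡ 0 at y ∈ {4}; g ≡ 0 at y ∈ {5}; common: ∅.
  x = 4: f ≡ 0 at y ∈ ∅; g ≡ 0 at y ∈ {4}; common: ∅.
  x = 5: f ≡ 0 at y ∈ ∅; g ≡ 0 at y ∈ {3}; common: ∅.
  x = 6: f ≡ 0 at y ∈ {0, 2}; g ≡ 0 at y ∈ {2}; common: {2}.
  x = 7: f ≡ 0 at y ∈ {3, 8}; g ≡ 0 at y ∈ {1}; common: ∅.
  x = 8: f ≡ 0 at y ∈ ∅; g ≡ 0 at y ∈ {0}; common: ∅.
  x = 9: f ≡ 0 at y ∈ {1, 6}; g ≡ 0 at y ∈ {10}; common: ∅.
  x = 10: f ≡ 0 at y ∈ {7, 9}; g ≡ 0 at y ∈ {9}; common: {9}.
Collecting: common zeros = {(6, 2), (10, 9)}, so the count is 2.
Comparison with the Bézout bound: 2 ≤ 2 = deg(f)·deg(g), as expected for curves with no common component (the bound is attained).


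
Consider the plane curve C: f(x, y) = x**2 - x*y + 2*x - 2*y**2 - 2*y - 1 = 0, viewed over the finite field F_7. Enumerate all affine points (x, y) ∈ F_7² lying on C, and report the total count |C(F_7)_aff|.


Affine F_7-points: {(1, 4), (1, 5), (2, 0), (2, 5), (3, 0), (3, 1)}; count = 6.

For each of the 49 pairs (x, y) ∈ F_7², evaluate f(x, y) mod 7. Record the zeros.
  x = 0: [0↦6, 1↦2, 2↦1, 3↦3, 4↦1, 5↦2, 6↦6]  zeros at y ∈ ∅
  x = 1: [0↦2, 1↦4, 2↦2, 3↦3, 4↦0, 5↦0, 6↦3]  zeros at y ∈ {4, 5}
  x = 2: [0↦0, 1↦1, 2↦5, 3↦5, 4↦1, 5↦0, 6↦2]  zeros at y ∈ {0, 5}
  x = 3: [0↦0, 1↦0, 2↦3, 3↦2, 4↦4, 5↦2, 6↦3]  zeros at y ∈ {0, 1}
  x = 4: [0↦2, 1↦1, 2↦3, 3↦1, 4↦2, 5↦6, 6↦6]  zeros at y ∈ ∅
  x = 5: [0↦6, 1↦4, 2↦5, 3↦2, 4↦2, 5↦5, 6↦4]  zeros at y ∈ ∅
  x = 6: [0↦5, 1↦2, 2↦2, 3↦5, 4↦4, 5↦6, 6↦4]  zeros at y ∈ ∅
Collecting zeros: affine points = {(1, 4), (1, 5), (2, 0), (2, 5), (3, 0), (3, 1)}.
Total count |C(F_7)_aff| = 6.


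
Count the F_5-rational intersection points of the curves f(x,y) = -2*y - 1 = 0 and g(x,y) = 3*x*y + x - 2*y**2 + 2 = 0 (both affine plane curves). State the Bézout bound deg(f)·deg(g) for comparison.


Common zeros: {(3, 2)}; count = 1; Bézout bound = 2.

deg(f) = 1, deg(g) = 2, so Bézout bound = 2.
Scan x ∈ F_5. For each x, list the y ∈ F_5 with f(x, y) ≡ 0 and those with g(x, y) ≡ 0 (mod 5); the common zeros in that column are the intersection.
  x = 0: f ≡ 0 at y ∈ {2}; g ≡ 0 at y ∈ {1, 4}; common: ∅.
  x = 1: f ≡ 0 at y ∈ {2}; g ≡ 0 at y ∈ ∅; common: ∅.
  x = 2: f ≡ 0 at y ∈ {2}; g ≡ 0 at y ∈ ∅; common: ∅.
  x = 3: f ≡ 0 at y ∈ {2}; g ≡ 0 at y ∈ {0, 2}; common: {2}.
  x = 4: f ≡ 0 at y ∈ {2}; g ≡ 0 at y ∈ ∅; common: ∅.
Collecting: common zeros = {(3, 2)}, so the count is 1.
Comparison with the Bézout bound: 1 ≤ 2 = deg(f)·deg(g), as expected for curves with no common component (the affine F_5-count falls short of the bound because intersections may lie at infinity, over extension fields, or carry multiplicity).


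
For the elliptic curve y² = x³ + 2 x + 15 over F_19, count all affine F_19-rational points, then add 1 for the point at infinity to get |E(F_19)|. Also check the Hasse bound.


Affine points = {(4, 7), (4, 12), (5, 6), (5, 13), (7, 7), (7, 12), (8, 7), (8, 12), (10, 3), (10, 16), (11, 0), (12, 0), (15, 0), (16, 1), (16, 18)}; affine count = 15; |E(F_19)| = 16.

Discriminant check: Δ ∝ 4a³ + 27b² = 4·2³ + 27·15² = 4·8 + 27·225 ≡ 8 (mod 19). Nonzero ⇒ E is nonsingular.
For each x ∈ F_19, compute rhs = x³ + 2·x + 15 mod 19, then count y ∈ F_19 with y² ≡ rhs.
  x = 0: rhs = 15, matching y values: none (0 points).
  x = 1: rhs = 18, matching y values: none (0 points).
  x = 2: rhs = 8, matching y values: none (0 points).
  x = 3: rhs = 10, matching y values: none (0 points).
  x = 4: rhs = 11, matching y values: 7, 12 (2 points).
  x = 5: rhs = 17, matching y values: 6, 13 (2 points).
  x = 6: rhs = 15, matching y values: none (0 points).
  x = 7: rhs = 11, matching y values: 7, 12 (2 points).
  x = 8: rhs = 11, matching y values: 7, 12 (2 points).
  x = 9: rhs = 2, matching y values: none (0 points).
  x = 10: rhs = 9, matching y values: 3, 16 (2 points).
  x = 11: rhs = 0, matching y values: 0 (1 points).
  x = 12: rhs = 0, matching y values: 0 (1 points).
  x = 13: rhs = 15, matching y values: none (0 points).
  x = 14: rhs = 13, matching y values: none (0 points).
  x = 15: rhs = 0, matching y values: 0 (1 points).
  x = 16: rhs = 1, matching y values: 1, 18 (2 points).
  x = 17: rhs = 3, matching y values: none (0 points).
  x = 18: rhs = 12, matching y values: none (0 points).
Total affine count: 15.
Full point count |E(F_19)| = 15 + 1 = 16.
Hasse bound: |16 − (19+1)| = |-4| = 4 ≤ 2√19 ≈ 8.7178 ✓.


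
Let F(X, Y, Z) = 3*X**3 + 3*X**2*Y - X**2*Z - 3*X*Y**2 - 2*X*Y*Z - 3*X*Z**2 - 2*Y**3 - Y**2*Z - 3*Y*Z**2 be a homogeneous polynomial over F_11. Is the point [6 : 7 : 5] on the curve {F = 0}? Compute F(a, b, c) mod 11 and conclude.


F(6,7,5) ≡ 7 (mod 11); P is NOT on the curve.

Evaluate F(6, 7, 5) term-by-term (mod 11).
  3*X**3 ↦ 3·216·1·1 = 648
  3*X**2*Y ↦ 3·36·7·1 = 756
  -X**2*Z ↦ -1·36·1·5 = -180
  -3*X*Y**2 ↦ -3·6·49·1 = -882
  -2*X*Y*Z ↦ -2·6·7·5 = -420
  -3*X*Z**2 ↦ -3·6·1·25 = -450
  -2*Y**3 ↦ -2·1·343·1 = -686
  -Y**2*Z ↦ -1·1·49·5 = -245
  -3*Y*Z**2 ↦ -3·1·7·25 = -525
Sum: F(6, 7, 5) = (648) + (756) + (-180) + (-882) + (-420) + (-450) + (-686) + (-245) + (-525) = -1984.
Reducing mod 11: -1984 ≡ 7 (mod 11).
Since F(a, b, c) ≡ 7 ≠ 0 (mod 11), P does NOT lie on the curve.


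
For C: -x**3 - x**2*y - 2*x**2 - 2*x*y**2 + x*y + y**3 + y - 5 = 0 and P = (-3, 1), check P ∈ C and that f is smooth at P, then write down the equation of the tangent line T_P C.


Tangent line at P: -10*x + 4*y - 34 = 0.

Step 1: f(-3, 1) = 0, so P lies on C.
Step 2: partial derivatives
  f_x(x, y) = -3*x**2 - 2*x*y - 4*x - 2*y**2 + y, f_y(x, y) = -x**2 - 4*x*y + x + 3*y**2 + 1.
  f_x(P) = -10, f_y(P) = 4 (gradient nonzero, so P is smooth).
Step 3: tangent line at P: -10·(x − -3) + 4·(y − 1) = 0.
Expanding: -10*x + 4*y - 34 = 0.


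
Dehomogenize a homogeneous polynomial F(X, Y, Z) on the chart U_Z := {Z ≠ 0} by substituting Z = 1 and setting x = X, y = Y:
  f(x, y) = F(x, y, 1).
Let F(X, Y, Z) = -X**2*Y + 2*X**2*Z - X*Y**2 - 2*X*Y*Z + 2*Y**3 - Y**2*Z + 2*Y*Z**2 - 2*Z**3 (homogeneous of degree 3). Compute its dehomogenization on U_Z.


f(x, y) = -x**2*y + 2*x**2 - x*y**2 - 2*x*y + 2*y**3 - y**2 + 2*y - 2

On U_Z we set Z = 1. Each monomial c·X^i·Y^j·Z^k in F becomes c·x^i·y^j·1^k = c·x^i·y^j.
Substituting Z = 1: F(X, Y, 1) = -x**2*y + 2*x**2 - x*y**2 - 2*x*y + 2*y**3 - y**2 + 2*y - 2.
Note: deg(f) ≤ deg(F) = 3; strict inequality happens when F is divisible by Z (lost terms).


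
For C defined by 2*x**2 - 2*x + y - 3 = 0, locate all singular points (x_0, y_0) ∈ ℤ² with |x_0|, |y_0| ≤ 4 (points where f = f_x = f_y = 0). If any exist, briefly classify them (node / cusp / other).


No singular points in the scanned grid; C is smooth there.

Compute partial derivatives:
  f_x = 4*x - 2.
  f_y = 1.
f_y = 1 is a nonzero constant, so f_y never vanishes: no point (x, y) can satisfy f = f_x = f_y = 0. In particular no (x, y) ∈ {−4, ..., 4}² is singular; the curve is smooth.


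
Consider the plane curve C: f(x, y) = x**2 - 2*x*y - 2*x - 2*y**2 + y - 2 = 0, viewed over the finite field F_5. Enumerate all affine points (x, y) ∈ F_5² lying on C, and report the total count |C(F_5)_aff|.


Affine F_5-points: {(0, 4)}; count = 1.

For each of the 25 pairs (x, y) ∈ F_5², evaluate f(x, y) mod 5. Record the zeros.
  x = 0: [0↦3, 1↦2, 2↦2, 3↦3, 4↦0]  zeros at y ∈ {4}
  x = 1: [0↦2, 1↦4, 2↦2, 3↦1, 4↦1]  zeros at y ∈ ∅
  x = 2: [0↦3, 1↦3, 2↦4, 3↦1, 4↦4]  zeros at y ∈ ∅
  x = 3: [0↦1, 1↦4, 2↦3, 3↦3, 4↦4]  zeros at y ∈ ∅
  x = 4: [0↦1, 1↦2, 2↦4, 3↦2, 4↦1]  zeros at y ∈ ∅
Collecting zeros: affine points = {(0, 4)}.
Total count |C(F_5)_aff| = 1.


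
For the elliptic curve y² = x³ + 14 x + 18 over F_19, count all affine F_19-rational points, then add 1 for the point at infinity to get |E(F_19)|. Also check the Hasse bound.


Affine points = {(2, 4), (2, 15), (3, 7), (3, 12), (4, 9), (4, 10), (5, 2), (5, 17), (16, 5), (16, 14), (17, 1), (17, 18)}; affine count = 12; |E(F_19)| = 13.

Discriminant check: Δ ∝ 4a³ + 27b² = 4·14³ + 27·18² = 4·2744 + 27·324 ≡ 2 (mod 19). Nonzero ⇒ E is nonsingular.
For each x ∈ F_19, compute rhs = x³ + 14·x + 18 mod 19, then count y ∈ F_19 with y² ≡ rhs.
  x = 0: rhs = 18, matching y values: none (0 points).
  x = 1: rhs = 14, matching y values: none (0 points).
  x = 2: rhs = 16, matching y values: 4, 15 (2 points).
  x = 3: rhs = 11, matching y values: 7, 12 (2 points).
  x = 4: rhs = 5, matching y values: 9, 10 (2 points).
  x = 5: rhs = 4, matching y values: 2, 17 (2 points).
  x = 6: rhs = 14, matching y values: none (0 points).
  x = 7: rhs = 3, matching y values: none (0 points).
  x = 8: rhs = 15, matching y values: none (0 points).
  x = 9: rhs = 18, matching y values: none (0 points).
  x = 10: rhs = 18, matching y values: none (0 points).
  x = 11: rhs = 2, matching y values: none (0 points).
  x = 12: rhs = 14, matching y values: none (0 points).
  x = 13: rhs = 3, matching y values: none (0 points).
  x = 14: rhs = 13, matching y values: none (0 points).
  x = 15: rhs = 12, matching y values: none (0 points).
  x = 16: rhs = 6, matching y values: 5, 14 (2 points).
  x = 17: rhs = 1, matching y values: 1, 18 (2 points).
  x = 18: rhs = 3, matching y values: none (0 points).
Total affine count: 12.
Full point count |E(F_19)| = 12 + 1 = 13.
Hasse bound: |13 − (19+1)| = |-7| = 7 ≤ 2√19 ≈ 8.7178 ✓.


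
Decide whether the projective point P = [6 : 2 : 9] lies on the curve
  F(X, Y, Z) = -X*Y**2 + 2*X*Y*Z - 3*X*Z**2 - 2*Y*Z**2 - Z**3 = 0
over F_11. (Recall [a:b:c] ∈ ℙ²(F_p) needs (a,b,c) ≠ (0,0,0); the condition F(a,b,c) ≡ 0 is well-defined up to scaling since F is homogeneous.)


F(6,2,9) ≡ 2 (mod 11); P is NOT on the curve.

Evaluate F(6, 2, 9) term-by-term (mod 11).
  -X*Y**2 ↦ -1·6·4·1 = -24
  2*X*Y*Z ↦ 2·6·2·9 = 216
  -3*X*Z**2 ↦ -3·6·1·81 = -1458
  -2*Y*Z**2 ↦ -2·1·2·81 = -324
  -Z**3 ↦ -1·1·1·729 = -729
Sum: F(6, 2, 9) = (-24) + (216) + (-1458) + (-324) + (-729) = -2319.
Reducing mod 11: -2319 ≡ 2 (mod 11).
Since F(a, b, c) ≡ 2 ≠ 0 (mod 11), P does NOT lie on the curve.


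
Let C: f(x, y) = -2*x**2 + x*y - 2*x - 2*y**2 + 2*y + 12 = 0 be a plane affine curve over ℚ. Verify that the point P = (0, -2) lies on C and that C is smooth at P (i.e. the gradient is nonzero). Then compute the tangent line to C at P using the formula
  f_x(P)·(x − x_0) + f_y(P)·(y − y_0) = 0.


Tangent line at P: -4*x + 10*y + 20 = 0.

Step 1: f(0, -2) = 0, so P lies on C.
Step 2: partial derivatives
  f_x(x, y) = -4*x + y - 2, f_y(x, y) = x - 4*y + 2.
  f_x(P) = -4, f_y(P) = 10 (gradient nonzero, so P is smooth).
Step 3: tangent line at P: -4·(x − 0) + 10·(y − -2) = 0.
Expanding: -4*x + 10*y + 20 = 0.


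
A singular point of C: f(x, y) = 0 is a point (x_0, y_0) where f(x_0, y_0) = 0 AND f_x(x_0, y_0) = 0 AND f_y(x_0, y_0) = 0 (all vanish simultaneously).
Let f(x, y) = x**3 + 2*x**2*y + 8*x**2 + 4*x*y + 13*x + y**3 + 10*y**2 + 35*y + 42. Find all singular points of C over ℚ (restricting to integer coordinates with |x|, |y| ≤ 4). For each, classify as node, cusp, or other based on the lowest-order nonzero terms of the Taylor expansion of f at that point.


Singular points: {(-1, -3)}; classification: node.

Compute partial derivatives:
  f_x = 3*x**2 + 4*x*y + 16*x + 4*y + 13.
  f_y = 2*x**2 + 4*x + 3*y**2 + 20*y + 35.
Scan x_0 ∈ {−4, ..., 4}. For each x_0, f_y(x_0, y) is a polynomial in y; find its integer roots y ∈ {−4, ..., 4}, then test f_x and f at those candidates.
  x = -4: f_y(-4, y) = 3*y**2 + 20*y + 51; no integer root y with |y| ≤ 4.
  x = -3: f_y(-3, y) = 3*y**2 + 20*y + 41; no integer root y with |y| ≤ 4.
  x = -2: f_y(-2, y) = 3*y**2 + 20*y + 35; no integer root y with |y| ≤ 4.
  x = -1: f_y(-1, y) = 3*y**2 + 20*y + 33; vanishes at y ∈ {-3}. (-1, -3): f_x = 0, f = 0 — SINGULAR.
  x = 0: f_y(0, y) = 3*y**2 + 20*y + 35; no integer root y with |y| ≤ 4.
  x = 1: f_y(1, y) = 3*y**2 + 20*y + 41; no integer root y with |y| ≤ 4.
  x = 2: f_y(2, y) = 3*y**2 + 20*y + 51; no integer root y with |y| ≤ 4.
  x = 3: f_y(3, y) = 3*y**2 + 20*y + 65; no integer root y with |y| ≤ 4.
  x = 4: f_y(4, y) = 3*y**2 + 20*y + 83; no integer root y with |y| ≤ 4.
Only singular point on the grid: (-1, -3).
Classify: substitute x = -1 + u, y = -3 + v and expand: f = u**3 + 2*u**2*v - u**2 + v**3 + v**2.
No constant or linear terms (consistent with a singular point). Quadratic part: -u**2 + v**2. Cubic part: u**3 + 2*u**2*v + v**3.
The quadratic part v**2 - u**2 = (v − u)(v + u) splits into two distinct linear factors, so there are two distinct tangent lines y − -3 = ±(x − -1) — this is a node (ordinary double point).
Classification: node.


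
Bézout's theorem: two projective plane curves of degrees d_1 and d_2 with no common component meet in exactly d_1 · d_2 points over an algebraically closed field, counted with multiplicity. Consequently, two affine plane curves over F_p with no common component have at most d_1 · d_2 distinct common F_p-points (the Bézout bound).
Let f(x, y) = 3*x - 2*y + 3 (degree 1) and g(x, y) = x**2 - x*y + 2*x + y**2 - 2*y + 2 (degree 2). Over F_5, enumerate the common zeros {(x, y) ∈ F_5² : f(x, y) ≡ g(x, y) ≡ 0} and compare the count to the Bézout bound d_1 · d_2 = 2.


Common zeros: {(0, 4), (1, 3)}; count = 2; Bézout bound = 2.

deg(f) = 1, deg(g) = 2, so Bézout bound = 2.
Scan x ∈ F_5. For each x, list the y ∈ F_5 with f(x, y) ≡ 0 and those with g(x, y) ≡ 0 (mod 5); the common zeros in that column are the intersection.
  x = 0: f ≡ 0 at y ∈ {4}; g ≡ 0 at y ∈ {3, 4}; common: {4}.
  x = 1: f ≡ 0 at y ∈ {3}; g ≡ 0 at y ∈ {0, 3}; common: {3}.
  x = 2: f ≡ 0 at y ∈ {2}; g ≡ 0 at y ∈ {0, 4}; common: ∅.
  x = 3: f ≡ 0 at y ∈ {1}; g ≡ 0 at y ∈ ∅; common: ∅.
  x = 4: f ≡ 0 at y ∈ {0}; g ≡ 0 at y ∈ ∅; common: ∅.
Collecting: common zeros = {(0, 4), (1, 3)}, so the count is 2.
Comparison with the Bézout bound: 2 ≤ 2 = deg(f)·deg(g), as expected for curves with no common component (the bound is attained).


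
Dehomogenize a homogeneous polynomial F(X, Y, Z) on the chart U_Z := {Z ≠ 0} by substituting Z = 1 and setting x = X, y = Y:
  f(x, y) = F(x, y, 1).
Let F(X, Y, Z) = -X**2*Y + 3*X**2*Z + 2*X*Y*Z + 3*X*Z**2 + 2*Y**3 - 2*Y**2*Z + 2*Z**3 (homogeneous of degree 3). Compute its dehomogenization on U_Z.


f(x, y) = -x**2*y + 3*x**2 + 2*x*y + 3*x + 2*y**3 - 2*y**2 + 2

On U_Z we set Z = 1. Each monomial c·X^i·Y^j·Z^k in F becomes c·x^i·y^j·1^k = c·x^i·y^j.
Substituting Z = 1: F(X, Y, 1) = -x**2*y + 3*x**2 + 2*x*y + 3*x + 2*y**3 - 2*y**2 + 2.
Note: deg(f) ≤ deg(F) = 3; strict inequality happens when F is divisible by Z (lost terms).


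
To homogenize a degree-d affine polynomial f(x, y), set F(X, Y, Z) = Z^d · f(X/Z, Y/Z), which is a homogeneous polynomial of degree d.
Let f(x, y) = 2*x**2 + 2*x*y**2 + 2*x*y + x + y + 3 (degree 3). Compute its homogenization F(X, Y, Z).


F(X, Y, Z) = 2*X**2*Z + 2*X*Y**2 + 2*X*Y*Z + X*Z**2 + Y*Z**2 + 3*Z**3

deg(f) = 3.
Substitute x = X/Z, y = Y/Z into f, then multiply by Z^3.
  monomial 2·x^2·y^0 ↦ 2·X^2·Y^0·Z^1.
  monomial 2·x^1·y^2 ↦ 2·X^1·Y^2·Z^0.
  monomial 2·x^1·y^1 ↦ 2·X^1·Y^1·Z^1.
  monomial 1·x^1·y^0 ↦ 1·X^1·Y^0·Z^2.
  monomial 1·x^0·y^1 ↦ 1·X^0·Y^1·Z^2.
  monomial 3·x^0·y^0 ↦ 3·X^0·Y^0·Z^3.
Collecting: F(X, Y, Z) = 2*X**2*Z + 2*X*Y**2 + 2*X*Y*Z + X*Z**2 + Y*Z**2 + 3*Z**3.


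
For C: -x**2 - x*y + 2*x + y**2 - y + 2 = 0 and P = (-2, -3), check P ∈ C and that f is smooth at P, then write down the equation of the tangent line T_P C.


Tangent line at P: 9*x - 5*y + 3 = 0.

Step 1: f(-2, -3) = 0, so P lies on C.
Step 2: partial derivatives
  f_x(x, y) = -2*x - y + 2, f_y(x, y) = -x + 2*y - 1.
  f_x(P) = 9, f_y(P) = -5 (gradient nonzero, so P is smooth).
Step 3: tangent line at P: 9·(x − -2) + -5·(y − -3) = 0.
Expanding: 9*x - 5*y + 3 = 0.


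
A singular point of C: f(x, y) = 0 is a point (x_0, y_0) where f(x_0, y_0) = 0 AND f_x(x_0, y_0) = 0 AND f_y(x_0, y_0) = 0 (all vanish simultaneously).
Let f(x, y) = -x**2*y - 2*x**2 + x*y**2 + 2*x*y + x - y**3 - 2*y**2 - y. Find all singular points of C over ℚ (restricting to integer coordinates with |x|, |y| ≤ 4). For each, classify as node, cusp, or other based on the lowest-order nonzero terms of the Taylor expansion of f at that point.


Singular points: {(0, -1)}; classification: node.

Compute partial derivatives:
  f_x = -2*x*y - 4*x + y**2 + 2*y + 1.
  f_y = -x**2 + 2*x*y + 2*x - 3*y**2 - 4*y - 1.
Scan x_0 ∈ {−4, ..., 4}. For each x_0, f_y(x_0, y) is a polynomial in y; find its integer roots y ∈ {−4, ..., 4}, then test f_x and f at those candidates.
  x = -4: f_y(-4, y) = -3*y**2 - 12*y - 25; no integer root y with |y| ≤ 4.
  x = -3: f_y(-3, y) = -3*y**2 - 10*y - 16; no integer root y with |y| ≤ 4.
  x = -2: f_y(-2, y) = -3*y**2 - 8*y - 9; no integer root y with |y| ≤ 4.
  x = -1: f_y(-1, y) = -3*y**2 - 6*y - 4; no integer root y with |y| ≤ 4.
  x = 0: f_y(0, y) = -3*y**2 - 4*y - 1; vanishes at y ∈ {-1}. (0, -1): f_x = 0, f = 0 — SINGULAR.
  x = 1: f_y(1, y) = -3*y**2 - 2*y; vanishes at y ∈ {0}. (1, 0): f_x = -3 ≠ 0.
  x = 2: f_y(2, y) = -3*y**2 - 1; no integer root y with |y| ≤ 4.
  x = 3: f_y(3, y) = -3*y**2 + 2*y - 4; no integer root y with |y| ≤ 4.
  x = 4: f_y(4, y) = -3*y**2 + 4*y - 9; no integer root y with |y| ≤ 4.
Only singular point on the grid: (0, -1).
Classify: substitute x = 0 + u, y = -1 + v and expand: f = -u**2*v - u**2 + u*v**2 - v**3 + v**2.
No constant or linear terms (consistent with a singular point). Quadratic part: -u**2 + v**2. Cubic part: -u**2*v + u*v**2 - v**3.
The quadratic part v**2 - u**2 = (v − u)(v + u) splits into two distinct linear factors, so there are two distinct tangent lines y − -1 = ±(x − 0) — this is a node (ordinary double point).
Classification: node.


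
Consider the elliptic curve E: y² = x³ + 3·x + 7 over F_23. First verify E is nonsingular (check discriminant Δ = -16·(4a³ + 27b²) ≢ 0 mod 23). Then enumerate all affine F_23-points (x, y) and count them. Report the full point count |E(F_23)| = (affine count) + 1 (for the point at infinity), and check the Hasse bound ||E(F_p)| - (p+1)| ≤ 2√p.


Affine points = {(5, 3), (5, 20), (7, 7), (7, 16), (9, 2), (9, 21), (10, 5), (10, 18), (12, 0), (13, 9), (13, 14), (15, 0), (17, 7), (17, 16), (19, 0), (21, 4), (21, 19), (22, 7), (22, 16)}; affine count = 19; |E(F_23)| = 20.

Discriminant check: Δ ∝ 4a³ + 27b² = 4·3³ + 27·7² = 4·27 + 27·49 ≡ 5 (mod 23). Nonzero ⇒ E is nonsingular.
For each x ∈ F_23, compute rhs = x³ + 3·x + 7 mod 23, then count y ∈ F_23 with y² ≡ rhs.
  x = 0: rhs = 7, matching y values: none (0 points).
  x = 1: rhs = 11, matching y values: none (0 points).
  x = 2: rhs = 21, matching y values: none (0 points).
  x = 3: rhs = 20, matching y values: none (0 points).
  x = 4: rhs = 14, matching y values: none (0 points).
  x = 5: rhs = 9, matching y values: 3, 20 (2 points).
  x = 6: rhs = 11, matching y values: none (0 points).
  x = 7: rhs = 3, matching y values: 7, 16 (2 points).
  x = 8: rhs = 14, matching y values: none (0 points).
  x = 9: rhs = 4, matching y values: 2, 21 (2 points).
  x = 10: rhs = 2, matching y values: 5, 18 (2 points).
  x = 11: rhs = 14, matching y values: none (0 points).
  x = 12: rhs = 0, matching y values: 0 (1 points).
  x = 13: rhs = 12, matching y values: 9, 14 (2 points).
  x = 14: rhs = 10, matching y values: none (0 points).
  x = 15: rhs = 0, matching y values: 0 (1 points).
  x = 16: rhs = 11, matching y values: none (0 points).
  x = 17: rhs = 3, matching y values: 7, 16 (2 points).
  x = 18: rhs = 5, matching y values: none (0 points).
  x = 19: rhs = 0, matching y values: 0 (1 points).
  x = 20: rhs = 17, matching y values: none (0 points).
  x = 21: rhs = 16, matching y values: 4, 19 (2 points).
  x = 22: rhs = 3, matching y values: 7, 16 (2 points).
Total affine count: 19.
Full point count |E(F_23)| = 19 + 1 = 20.
Hasse bound: |20 − (23+1)| = |-4| = 4 ≤ 2√23 ≈ 9.5917 ✓.


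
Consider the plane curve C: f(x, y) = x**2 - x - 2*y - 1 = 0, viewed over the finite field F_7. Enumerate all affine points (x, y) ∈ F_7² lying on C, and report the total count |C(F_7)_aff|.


Affine F_7-points: {(0, 3), (1, 3), (2, 4), (3, 6), (4, 2), (5, 6), (6, 4)}; count = 7.

For each of the 49 pairs (x, y) ∈ F_7², evaluate f(x, y) mod 7. Record the zeros.
  x = 0: [0↦6, 1↦4, 2↦2, 3↦0, 4↦5, 5↦3, 6↦1]  zeros at y ∈ {3}
  x = 1: [0↦6, 1↦4, 2↦2, 3↦0, 4↦5, 5↦3, 6↦1]  zeros at y ∈ {3}
  x = 2: [0↦1, 1↦6, 2↦4, 3↦2, 4↦0, 5↦5, 6↦3]  zeros at y ∈ {4}
  x = 3: [0↦5, 1↦3, 2↦1, 3↦6, 4↦4, 5↦2, 6↦0]  zeros at y ∈ {6}
  x = 4: [0↦4, 1↦2, 2↦0, 3↦5, 4↦3, 5↦1, 6↦6]  zeros at y ∈ {2}
  x = 5: [0↦5, 1↦3, 2↦1, 3↦6, 4↦4, 5↦2, 6↦0]  zeros at y ∈ {6}
  x = 6: [0↦1, 1↦6, 2↦4, 3↦2, 4↦0, 5↦5, 6↦3]  zeros at y ∈ {4}
Collecting zeros: affine points = {(0, 3), (1, 3), (2, 4), (3, 6), (4, 2), (5, 6), (6, 4)}.
Total count |C(F_7)_aff| = 7.


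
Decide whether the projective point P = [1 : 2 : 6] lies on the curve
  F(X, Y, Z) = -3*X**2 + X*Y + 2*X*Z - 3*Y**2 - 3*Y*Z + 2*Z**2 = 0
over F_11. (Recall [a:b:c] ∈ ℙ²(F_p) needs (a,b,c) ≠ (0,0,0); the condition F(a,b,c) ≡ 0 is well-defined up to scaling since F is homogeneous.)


F(1,2,6) ≡ 2 (mod 11); P is NOT on the curve.

Evaluate F(1, 2, 6) term-by-term (mod 11).
  -3*X**2 ↦ -3·1·1·1 = -3
  X*Y ↦ 1·1·2·1 = 2
  2*X*Z ↦ 2·1·1·6 = 12
  -3*Y**2 ↦ -3·1·4·1 = -12
  -3*Y*Z ↦ -3·1·2·6 = -36
  2*Z**2 ↦ 2·1·1·36 = 72
Sum: F(1, 2, 6) = (-3) + (2) + (12) + (-12) + (-36) + (72) = 35.
Reducing mod 11: 35 ≡ 2 (mod 11).
Since F(a, b, c) ≡ 2 ≠ 0 (mod 11), P does NOT lie on the curve.


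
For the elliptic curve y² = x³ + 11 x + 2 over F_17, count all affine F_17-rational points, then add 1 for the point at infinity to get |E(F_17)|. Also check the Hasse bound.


Affine points = {(0, 6), (0, 11), (2, 7), (2, 10), (4, 5), (4, 12), (11, 3), (11, 14), (12, 3), (12, 14), (13, 8), (13, 9)}; affine count = 12; |E(F_17)| = 13.

Discriminant check: Δ ∝ 4a³ + 27b² = 4·11³ + 27·2² = 4·1331 + 27·4 ≡ 9 (mod 17). Nonzero ⇒ E is nonsingular.
For each x ∈ F_17, compute rhs = x³ + 11·x + 2 mod 17, then count y ∈ F_17 with y² ≡ rhs.
  x = 0: rhs = 2, matching y values: 6, 11 (2 points).
  x = 1: rhs = 14, matching y values: none (0 points).
  x = 2: rhs = 15, matching y values: 7, 10 (2 points).
  x = 3: rhs = 11, matching y values: none (0 points).
  x = 4: rhs = 8, matching y values: 5, 12 (2 points).
  x = 5: rhs = 12, matching y values: none (0 points).
  x = 6: rhs = 12, matching y values: none (0 points).
  x = 7: rhs = 14, matching y values: none (0 points).
  x = 8: rhs = 7, matching y values: none (0 points).
  x = 9: rhs = 14, matching y values: none (0 points).
  x = 10: rhs = 7, matching y values: none (0 points).
  x = 11: rhs = 9, matching y values: 3, 14 (2 points).
  x = 12: rhs = 9, matching y values: 3, 14 (2 points).
  x = 13: rhs = 13, matching y values: 8, 9 (2 points).
  x = 14: rhs = 10, matching y values: none (0 points).
  x = 15: rhs = 6, matching y values: none (0 points).
  x = 16: rhs = 7, matching y values: none (0 points).
Total affine count: 12.
Full point count |E(F_17)| = 12 + 1 = 13.
Hasse bound: |13 − (17+1)| = |-5| = 5 ≤ 2√17 ≈ 8.2462 ✓.


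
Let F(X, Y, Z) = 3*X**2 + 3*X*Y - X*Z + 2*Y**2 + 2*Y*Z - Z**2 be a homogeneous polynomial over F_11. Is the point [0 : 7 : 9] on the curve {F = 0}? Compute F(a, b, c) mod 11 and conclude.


F(0,7,9) ≡ 0 (mod 11); P is on the curve.

Evaluate F(0, 7, 9) term-by-term (mod 11).
  3*X**2 ↦ 3·0·1·1 = 0
  3*X*Y ↦ 3·0·7·1 = 0
  -X*Z ↦ -1·0·1·9 = 0
  2*Y**2 ↦ 2·1·49·1 = 98
  2*Y*Z ↦ 2·1·7·9 = 126
  -Z**2 ↦ -1·1·1·81 = -81
Sum: F(0, 7, 9) = (0) + (0) + (0) + (98) + (126) + (-81) = 143.
Reducing mod 11: 143 ≡ 0 (mod 11).
Since F(a, b, c) ≡ 0 (mod 11), P lies on the curve.


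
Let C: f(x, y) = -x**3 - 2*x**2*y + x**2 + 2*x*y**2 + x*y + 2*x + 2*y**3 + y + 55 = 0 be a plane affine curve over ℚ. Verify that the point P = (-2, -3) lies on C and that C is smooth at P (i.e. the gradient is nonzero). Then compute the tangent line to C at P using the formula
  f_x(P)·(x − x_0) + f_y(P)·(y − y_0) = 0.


Tangent line at P: -23*x + 69*y + 161 = 0.

Step 1: f(-2, -3) = 0, so P lies on C.
Step 2: partial derivatives
  f_x(x, y) = -3*x**2 - 4*x*y + 2*x + 2*y**2 + y + 2, f_y(x, y) = -2*x**2 + 4*x*y + x + 6*y**2 + 1.
  f_x(P) = -23, f_y(P) = 69 (gradient nonzero, so P is smooth).
Step 3: tangent line at P: -23·(x − -2) + 69·(y − -3) = 0.
Expanding: -23*x + 69*y + 161 = 0.


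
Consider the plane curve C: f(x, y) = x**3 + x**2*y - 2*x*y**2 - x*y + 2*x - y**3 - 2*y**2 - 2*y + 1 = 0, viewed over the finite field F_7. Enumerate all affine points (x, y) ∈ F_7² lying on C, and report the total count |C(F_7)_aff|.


Affine F_7-points: {(1, 5), (2, 4), (4, 3), (4, 5)}; count = 4.

For each of the 49 pairs (x, y) ∈ F_7², evaluate f(x, y) mod 7. Record the zeros.
  x = 0: [0↦1, 1↦3, 2↦2, 3↦6, 4↦2, 5↦5, 6↦2]  zeros at y ∈ ∅
  x = 1: [0↦4, 1↦4, 2↦4, 3↦5, 4↦1, 5↦0, 6↦3]  zeros at y ∈ {5}
  x = 2: [0↦6, 1↦6, 2↦2, 3↦2, 4↦0, 5↦4, 6↦1]  zeros at y ∈ {4}
  x = 3: [0↦6, 1↦1, 2↦2, 3↦3, 4↦5, 5↦2, 6↦2]  zeros at y ∈ ∅
  x = 4: [0↦3, 1↦2, 2↦3, 3↦0, 4↦1, 5↦0, 6↦5]  zeros at y ∈ {3, 5}
  x = 5: [0↦3, 1↦1, 2↦4, 3↦6, 4↦1, 5↦4, 6↦2]  zeros at y ∈ ∅
  x = 6: [0↦5, 1↦4, 2↦4, 3↦6, 4↦4, 5↦6, 6↦6]  zeros at y ∈ ∅
Collecting zeros: affine points = {(1, 5), (2, 4), (4, 3), (4, 5)}.
Total count |C(F_7)_aff| = 4.


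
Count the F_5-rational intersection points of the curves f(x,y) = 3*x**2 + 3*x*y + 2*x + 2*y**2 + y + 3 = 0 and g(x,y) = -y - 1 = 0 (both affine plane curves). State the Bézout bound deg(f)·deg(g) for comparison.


Common zeros: ∅; count = 0; Bézout bound = 2.

deg(f) = 2, deg(g) = 1, so Bézout bound = 2.
Scan x ∈ F_5. For each x, list the y ∈ F_5 with f(x, y) ≡ 0 and those with g(x, y) ≡ 0 (mod 5); the common zeros in that column are the intersection.
  x = 0: f ≡ 0 at y ∈ ∅; g ≡ 0 at y ∈ {4}; common: ∅.
  x = 1: f ≡ 0 at y ∈ ∅; g ≡ 0 at y ∈ {4}; common: ∅.
  x = 2: f ≡ 0 at y ∈ ∅; g ≡ 0 at y ∈ {4}; common: ∅.
  x = 3: f ≡ 0 at y ∈ ∅; g ≡ 0 at y ∈ {4}; common: ∅.
  x = 4: f ≡ 0 at y ∈ ∅; g ≡ 0 at y ∈ {4}; common: ∅.
Collecting: common zeros = ∅, so the count is 0.
Comparison with the Bézout bound: 0 ≤ 2 = deg(f)·deg(g), as expected for curves with no common component (the affine F_5-count falls short of the bound because intersections may lie at infinity, over extension fields, or carry multiplicity).


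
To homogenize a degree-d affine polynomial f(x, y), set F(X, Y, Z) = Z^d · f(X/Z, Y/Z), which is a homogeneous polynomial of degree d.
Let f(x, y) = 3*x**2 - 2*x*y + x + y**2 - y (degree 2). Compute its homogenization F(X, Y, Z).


F(X, Y, Z) = 3*X**2 - 2*X*Y + X*Z + Y**2 - Y*Z

deg(f) = 2.
Substitute x = X/Z, y = Y/Z into f, then multiply by Z^2.
  monomial 3·x^2·y^0 ↦ 3·X^2·Y^0·Z^0.
  monomial -2·x^1·y^1 ↦ -2·X^1·Y^1·Z^0.
  monomial 1·x^1·y^0 ↦ 1·X^1·Y^0·Z^1.
  monomial 1·x^0·y^2 ↦ 1·X^0·Y^2·Z^0.
  monomial -1·x^0·y^1 ↦ -1·X^0·Y^1·Z^1.
Collecting: F(X, Y, Z) = 3*X**2 - 2*X*Y + X*Z + Y**2 - Y*Z.


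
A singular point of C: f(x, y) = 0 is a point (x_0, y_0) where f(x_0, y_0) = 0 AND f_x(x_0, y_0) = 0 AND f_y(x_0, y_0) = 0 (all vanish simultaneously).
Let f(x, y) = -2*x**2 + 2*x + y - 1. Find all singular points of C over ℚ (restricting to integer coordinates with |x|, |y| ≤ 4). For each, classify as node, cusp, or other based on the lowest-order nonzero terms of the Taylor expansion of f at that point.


No singular points in the scanned grid; C is smooth there.

Compute partial derivatives:
  f_x = 2 - 4*x.
  f_y = 1.
f_y = 1 is a nonzero constant, so f_y never vanishes: no point (x, y) can satisfy f = f_x = f_y = 0. In particular no (x, y) ∈ {−4, ..., 4}² is singular; the curve is smooth.


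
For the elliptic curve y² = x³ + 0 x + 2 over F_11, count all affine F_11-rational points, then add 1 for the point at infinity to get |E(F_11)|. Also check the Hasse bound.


Affine points = {(1, 5), (1, 6), (4, 0), (6, 3), (6, 8), (7, 2), (7, 9), (9, 4), (9, 7), (10, 1), (10, 10)}; affine count = 11; |E(F_11)| = 12.

Discriminant check: Δ ∝ 4a³ + 27b² = 4·0³ + 27·2² = 4·0 + 27·4 ≡ 9 (mod 11). Nonzero ⇒ E is nonsingular.
For each x ∈ F_11, compute rhs = x³ + 0·x + 2 mod 11, then count y ∈ F_11 with y² ≡ rhs.
  x = 0: rhs = 2, matching y values: none (0 points).
  x = 1: rhs = 3, matching y values: 5, 6 (2 points).
  x = 2: rhs = 10, matching y values: none (0 points).
  x = 3: rhs = 7, matching y values: none (0 points).
  x = 4: rhs = 0, matching y values: 0 (1 points).
  x = 5: rhs = 6, matching y values: none (0 points).
  x = 6: rhs = 9, matching y values: 3, 8 (2 points).
  x = 7: rhs = 4, matching y values: 2, 9 (2 points).
  x = 8: rhs = 8, matching y values: none (0 points).
  x = 9: rhs = 5, matching y values: 4, 7 (2 points).
  x = 10: rhs = 1, matching y values: 1, 10 (2 points).
Total affine count: 11.
Full point count |E(F_11)| = 11 + 1 = 12.
Hasse bound: |12 − (11+1)| = |0| = 0 ≤ 2√11 ≈ 6.6332 ✓.
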